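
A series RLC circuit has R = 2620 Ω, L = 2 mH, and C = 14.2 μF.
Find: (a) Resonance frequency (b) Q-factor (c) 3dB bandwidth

Step 1 — Resonance condition Im(Z)=0 gives ω₀ = 1/√(LC).
Step 2 — ω₀ = 1/√(0.002·1.42e-05) = 5934 rad/s.
Step 3 — f₀ = ω₀/(2π) = 944.4 Hz.
Step 4 — Series Q: Q = ω₀L/R = 5934·0.002/2620 = 0.00453.
Step 5 — 3dB bandwidth: Δω = ω₀/Q = 1.31e+06 rad/s; BW = Δω/(2π) = 2.085e+05 Hz.

(a) f₀ = 944.4 Hz  (b) Q = 0.00453  (c) BW = 2.085e+05 Hz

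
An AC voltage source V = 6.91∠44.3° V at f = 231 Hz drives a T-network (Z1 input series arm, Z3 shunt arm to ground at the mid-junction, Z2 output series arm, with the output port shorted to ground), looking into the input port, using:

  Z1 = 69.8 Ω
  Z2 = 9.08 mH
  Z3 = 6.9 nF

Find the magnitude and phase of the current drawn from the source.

Step 1 — Angular frequency: ω = 2π·f = 2π·231 = 1451 rad/s.
Step 2 — Component impedances:
  Z1: Z = R = 69.8 Ω
  Z2: Z = jωL = j·1451·0.00908 = 0 + j13.18 Ω
  Z3: Z = 1/(jωC) = -j/(ω·C) = 0 - j9.985e+04 Ω
Step 3 — With the output port shorted to ground, the output series arm Z2 runs from the junction to ground; the shunt arm Z3 also runs from the junction to ground. They appear in parallel: Z3 || Z2 = 0 + j13.18 Ω.
Step 4 — Series with input arm Z1: Z_in = Z1 + (Z3 || Z2) = 69.8 + j13.18 Ω = 71.03∠10.7° Ω.
Step 5 — Source phasor: V = 6.91∠44.3° V = 4.945 + j4.826 V.
Step 6 — Ohm's law: I = V / Z_total = (4.945 + j4.826) / (69.8 + j13.18) = 0.08102 + j0.05384 A.
Step 7 — Convert to polar: |I| = 0.09728 A, ∠I = 33.6°.

I = 0.09728∠33.6° A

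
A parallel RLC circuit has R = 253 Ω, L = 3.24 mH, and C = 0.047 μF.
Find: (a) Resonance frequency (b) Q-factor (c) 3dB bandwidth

Step 1 — Resonance: ω₀ = 1/√(LC) = 1/√(0.00324·4.7e-08) = 8.104e+04 rad/s.
Step 2 — f₀ = ω₀/(2π) = 1.29e+04 Hz.
Step 3 — Parallel Q: Q = R/(ω₀L) = 253/(8.104e+04·0.00324) = 0.9636.
Step 4 — Bandwidth: Δω = ω₀/Q = 8.41e+04 rad/s; BW = Δω/(2π) = 1.338e+04 Hz.

(a) f₀ = 1.29e+04 Hz  (b) Q = 0.9636  (c) BW = 1.338e+04 Hz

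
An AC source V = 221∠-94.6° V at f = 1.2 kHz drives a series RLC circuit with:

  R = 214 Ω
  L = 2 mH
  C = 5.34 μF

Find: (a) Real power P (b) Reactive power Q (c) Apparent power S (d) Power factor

Step 1 — Angular frequency: ω = 2π·f = 2π·1200 = 7540 rad/s.
Step 2 — Component impedances:
  R: Z = R = 214 Ω
  L: Z = jωL = j·7540·0.002 = 0 + j15.08 Ω
  C: Z = 1/(jωC) = -j/(ω·C) = 0 - j24.84 Ω
Step 3 — Series combination: Z_total = R + L + C = 214 - j9.757 Ω = 214.2∠-2.6° Ω.
Step 4 — Source phasor: V = 221∠-94.6° V = -17.72 - j220.3 V.
Step 5 — Current: I = V / Z = -0.03581 - j1.031 A = 1.032∠-92.0° A.
Step 6 — Complex power: S = V·I* = 227.8 - j10.38 VA.
Step 7 — Real power: P = Re(S) = 227.8 W.
Step 8 — Reactive power: Q = Im(S) = -10.38 VAR.
Step 9 — Apparent power: |S| = 228 VA.
Step 10 — Power factor: PF = P/|S| = 0.999 (leading).

(a) P = 227.8 W  (b) Q = -10.38 VAR  (c) S = 228 VA  (d) PF = 0.999 (leading)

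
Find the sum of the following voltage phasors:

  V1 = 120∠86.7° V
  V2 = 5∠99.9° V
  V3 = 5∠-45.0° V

Step 1 — Convert each phasor to rectangular form:
  V1 = 120·(cos(86.7°) + j·sin(86.7°)) = 6.908 + j119.8 V
  V2 = 5·(cos(99.9°) + j·sin(99.9°)) = -0.8596 + j4.926 V
  V3 = 5·(cos(-45.0°) + j·sin(-45.0°)) = 3.536 - j3.536 V
Step 2 — Sum components: V_total = 9.584 + j121.2 V.
Step 3 — Convert to polar: |V_total| = 121.6 V, ∠V_total = 85.5°.

V_total = 121.6∠85.5° V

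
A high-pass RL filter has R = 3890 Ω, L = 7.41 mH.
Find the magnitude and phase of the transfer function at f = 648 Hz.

Step 1 — Angular frequency: ω = 2π·648 = 4072 rad/s.
Step 2 — Transfer function: H(jω) = jωL/(R + jωL).
Step 3 — Numerator jωL = j·30.17; denominator R + jωL = 3890 + j30.17.
Step 4 — H = 6.015e-05 + j0.007755.
Step 5 — Magnitude: |H| = 0.007756 (-42.2 dB); phase: φ = 89.6°.

|H| = 0.007756 (-42.2 dB), φ = 89.6°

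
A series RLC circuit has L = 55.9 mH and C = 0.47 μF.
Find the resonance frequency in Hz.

Step 1 — Resonance condition Im(Z)=0 gives ω₀ = 1/√(LC).
Step 2 — ω₀ = 1/√(0.0559·4.7e-07) = 6169 rad/s.
Step 3 — f₀ = ω₀/(2π) = 981.9 Hz.

f₀ = 981.9 Hz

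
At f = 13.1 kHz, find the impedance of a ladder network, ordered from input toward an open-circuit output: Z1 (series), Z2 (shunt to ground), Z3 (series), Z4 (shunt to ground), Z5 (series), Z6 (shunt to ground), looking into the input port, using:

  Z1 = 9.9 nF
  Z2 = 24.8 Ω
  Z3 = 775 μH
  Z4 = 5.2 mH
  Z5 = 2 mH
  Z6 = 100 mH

Step 1 — Angular frequency: ω = 2π·f = 2π·1.31e+04 = 8.231e+04 rad/s.
Step 2 — Component impedances:
  Z1: Z = 1/(jωC) = -j/(ω·C) = 0 - j1227 Ω
  Z2: Z = R = 24.8 Ω
  Z3: Z = jωL = j·8.231e+04·0.000775 = 0 + j63.79 Ω
  Z4: Z = jωL = j·8.231e+04·0.0052 = 0 + j428 Ω
  Z5: Z = jωL = j·8.231e+04·0.002 = 0 + j164.6 Ω
  Z6: Z = jωL = j·8.231e+04·0.1 = 0 + j8231 Ω
Step 3 — Ladder network (open output): work backward from the far end, alternating series and parallel combinations. Z_in = 24.73 - j1226 Ω = 1226∠-88.8° Ω.

Z = 24.73 - j1226 Ω = 1226∠-88.8° Ω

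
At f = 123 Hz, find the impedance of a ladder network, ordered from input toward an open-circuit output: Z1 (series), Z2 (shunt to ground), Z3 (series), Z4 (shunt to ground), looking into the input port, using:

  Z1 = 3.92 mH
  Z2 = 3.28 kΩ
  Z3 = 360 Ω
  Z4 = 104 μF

Step 1 — Angular frequency: ω = 2π·f = 2π·123 = 772.8 rad/s.
Step 2 — Component impedances:
  Z1: Z = jωL = j·772.8·0.00392 = 0 + j3.03 Ω
  Z2: Z = R = 3280 Ω
  Z3: Z = R = 360 Ω
  Z4: Z = 1/(jωC) = -j/(ω·C) = 0 - j12.44 Ω
Step 3 — Ladder network (open output): work backward from the far end, alternating series and parallel combinations. Z_in = 324.4 - j7.073 Ω = 324.5∠-1.2° Ω.

Z = 324.4 - j7.073 Ω = 324.5∠-1.2° Ω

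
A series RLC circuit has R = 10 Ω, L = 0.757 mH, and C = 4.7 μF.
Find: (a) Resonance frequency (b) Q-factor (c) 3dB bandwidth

Step 1 — Resonance condition Im(Z)=0 gives ω₀ = 1/√(LC).
Step 2 — ω₀ = 1/√(0.000757·4.7e-06) = 1.676e+04 rad/s.
Step 3 — f₀ = ω₀/(2π) = 2668 Hz.
Step 4 — Series Q: Q = ω₀L/R = 1.676e+04·0.000757/10 = 1.269.
Step 5 — 3dB bandwidth: Δω = ω₀/Q = 1.321e+04 rad/s; BW = Δω/(2π) = 2102 Hz.

(a) f₀ = 2668 Hz  (b) Q = 1.269  (c) BW = 2102 Hz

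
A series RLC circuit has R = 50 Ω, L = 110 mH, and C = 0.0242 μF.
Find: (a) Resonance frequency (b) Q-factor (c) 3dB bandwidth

Step 1 — Resonance condition Im(Z)=0 gives ω₀ = 1/√(LC).
Step 2 — ω₀ = 1/√(0.11·2.42e-08) = 1.938e+04 rad/s.
Step 3 — f₀ = ω₀/(2π) = 3085 Hz.
Step 4 — Series Q: Q = ω₀L/R = 1.938e+04·0.11/50 = 42.64.
Step 5 — 3dB bandwidth: Δω = ω₀/Q = 454.5 rad/s; BW = Δω/(2π) = 72.34 Hz.

(a) f₀ = 3085 Hz  (b) Q = 42.64  (c) BW = 72.34 Hz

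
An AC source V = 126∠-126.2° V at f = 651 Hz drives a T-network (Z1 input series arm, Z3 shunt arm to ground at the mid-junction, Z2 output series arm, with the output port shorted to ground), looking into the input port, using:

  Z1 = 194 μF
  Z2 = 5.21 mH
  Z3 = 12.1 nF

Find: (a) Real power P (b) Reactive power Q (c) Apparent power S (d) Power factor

Step 1 — Angular frequency: ω = 2π·f = 2π·651 = 4090 rad/s.
Step 2 — Component impedances:
  Z1: Z = 1/(jωC) = -j/(ω·C) = 0 - j1.26 Ω
  Z2: Z = jωL = j·4090·0.00521 = 0 + j21.31 Ω
  Z3: Z = 1/(jωC) = -j/(ω·C) = 0 - j2.02e+04 Ω
Step 3 — With the output port shorted to ground, the output series arm Z2 runs from the junction to ground; the shunt arm Z3 also runs from the junction to ground. They appear in parallel: Z3 || Z2 = 0 + j21.33 Ω.
Step 4 — Series with input arm Z1: Z_in = Z1 + (Z3 || Z2) = 0 + j20.07 Ω = 20.07∠90.0° Ω.
Step 5 — Source phasor: V = 126∠-126.2° V = -74.42 - j101.7 V.
Step 6 — Current: I = V / Z = -5.065 + j3.707 A = 6.277∠143.8° A.
Step 7 — Complex power: S = V·I* = 0 + j790.9 VA.
Step 8 — Real power: P = Re(S) = 0 W.
Step 9 — Reactive power: Q = Im(S) = 790.9 VAR.
Step 10 — Apparent power: |S| = 790.9 VA.
Step 11 — Power factor: PF = P/|S| = 0 (lagging).

(a) P = 0 W  (b) Q = 790.9 VAR  (c) S = 790.9 VA  (d) PF = 0 (lagging)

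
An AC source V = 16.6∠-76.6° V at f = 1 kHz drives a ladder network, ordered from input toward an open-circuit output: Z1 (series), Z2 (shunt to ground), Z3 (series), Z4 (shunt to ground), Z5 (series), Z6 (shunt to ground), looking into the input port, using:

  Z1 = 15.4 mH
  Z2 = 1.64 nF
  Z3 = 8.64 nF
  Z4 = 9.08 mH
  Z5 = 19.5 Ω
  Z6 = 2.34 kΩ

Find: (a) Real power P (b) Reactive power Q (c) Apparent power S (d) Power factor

Step 1 — Angular frequency: ω = 2π·f = 2π·1000 = 6283 rad/s.
Step 2 — Component impedances:
  Z1: Z = jωL = j·6283·0.0154 = 0 + j96.76 Ω
  Z2: Z = 1/(jωC) = -j/(ω·C) = 0 - j9.705e+04 Ω
  Z3: Z = 1/(jωC) = -j/(ω·C) = 0 - j1.842e+04 Ω
  Z4: Z = jωL = j·6283·0.00908 = 0 + j57.05 Ω
  Z5: Z = R = 19.5 Ω
  Z6: Z = R = 2340 Ω
Step 3 — Ladder network (open output): work backward from the far end, alternating series and parallel combinations. Z_in = 0.9748 - j1.534e+04 Ω = 1.534e+04∠-90.0° Ω.
Step 4 — Source phasor: V = 16.6∠-76.6° V = 3.847 - j16.15 V.
Step 5 — Current: I = V / Z = 0.001052 + j0.0002506 A = 0.001082∠13.4° A.
Step 6 — Complex power: S = V·I* = 1.141e-06 - j0.01796 VA.
Step 7 — Real power: P = Re(S) = 1.141e-06 W.
Step 8 — Reactive power: Q = Im(S) = -0.01796 VAR.
Step 9 — Apparent power: |S| = 0.01796 VA.
Step 10 — Power factor: PF = P/|S| = 6.353e-05 (leading).

(a) P = 1.141e-06 W  (b) Q = -0.01796 VAR  (c) S = 0.01796 VA  (d) PF = 6.353e-05 (leading)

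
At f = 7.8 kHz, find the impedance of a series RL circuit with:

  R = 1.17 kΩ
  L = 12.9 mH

Step 1 — Angular frequency: ω = 2π·f = 2π·7800 = 4.901e+04 rad/s.
Step 2 — Component impedances:
  R: Z = R = 1170 Ω
  L: Z = jωL = j·4.901e+04·0.0129 = 0 + j632.2 Ω
Step 3 — Series combination: Z_total = R + L = 1170 + j632.2 Ω = 1330∠28.4° Ω.

Z = 1170 + j632.2 Ω = 1330∠28.4° Ω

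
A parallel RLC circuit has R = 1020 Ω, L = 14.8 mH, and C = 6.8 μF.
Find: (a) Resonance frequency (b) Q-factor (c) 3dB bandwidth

Step 1 — Resonance: ω₀ = 1/√(LC) = 1/√(0.0148·6.8e-06) = 3152 rad/s.
Step 2 — f₀ = ω₀/(2π) = 501.7 Hz.
Step 3 — Parallel Q: Q = R/(ω₀L) = 1020/(3152·0.0148) = 21.86.
Step 4 — Bandwidth: Δω = ω₀/Q = 144.2 rad/s; BW = Δω/(2π) = 22.95 Hz.

(a) f₀ = 501.7 Hz  (b) Q = 21.86  (c) BW = 22.95 Hz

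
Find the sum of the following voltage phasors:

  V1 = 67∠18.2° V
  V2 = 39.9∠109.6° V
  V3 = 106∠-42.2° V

Step 1 — Convert each phasor to rectangular form:
  V1 = 67·(cos(18.2°) + j·sin(18.2°)) = 63.65 + j20.93 V
  V2 = 39.9·(cos(109.6°) + j·sin(109.6°)) = -13.38 + j37.59 V
  V3 = 106·(cos(-42.2°) + j·sin(-42.2°)) = 78.53 - j71.2 V
Step 2 — Sum components: V_total = 128.8 - j12.69 V.
Step 3 — Convert to polar: |V_total| = 129.4 V, ∠V_total = -5.6°.

V_total = 129.4∠-5.6° V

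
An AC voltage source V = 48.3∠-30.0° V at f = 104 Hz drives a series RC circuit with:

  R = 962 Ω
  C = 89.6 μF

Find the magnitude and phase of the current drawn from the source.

Step 1 — Angular frequency: ω = 2π·f = 2π·104 = 653.5 rad/s.
Step 2 — Component impedances:
  R: Z = R = 962 Ω
  C: Z = 1/(jωC) = -j/(ω·C) = 0 - j17.08 Ω
Step 3 — Series combination: Z_total = R + C = 962 - j17.08 Ω = 962.2∠-1.0° Ω.
Step 4 — Source phasor: V = 48.3∠-30.0° V = 41.83 - j24.15 V.
Step 5 — Ohm's law: I = V / Z_total = (41.83 - j24.15) / (962 - j17.08) = 0.04391 - j0.02432 A.
Step 6 — Convert to polar: |I| = 0.0502 A, ∠I = -29.0°.

I = 0.0502∠-29.0° A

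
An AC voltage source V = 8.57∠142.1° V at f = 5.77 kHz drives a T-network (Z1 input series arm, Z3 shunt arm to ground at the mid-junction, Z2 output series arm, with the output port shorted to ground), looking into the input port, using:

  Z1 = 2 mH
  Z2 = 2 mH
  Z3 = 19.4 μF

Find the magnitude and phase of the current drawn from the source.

Step 1 — Angular frequency: ω = 2π·f = 2π·5770 = 3.625e+04 rad/s.
Step 2 — Component impedances:
  Z1: Z = jωL = j·3.625e+04·0.002 = 0 + j72.51 Ω
  Z2: Z = jωL = j·3.625e+04·0.002 = 0 + j72.51 Ω
  Z3: Z = 1/(jωC) = -j/(ω·C) = 0 - j1.422 Ω
Step 3 — With the output port shorted to ground, the output series arm Z2 runs from the junction to ground; the shunt arm Z3 also runs from the junction to ground. They appear in parallel: Z3 || Z2 = 0 - j1.45 Ω.
Step 4 — Series with input arm Z1: Z_in = Z1 + (Z3 || Z2) = 0 + j71.06 Ω = 71.06∠90.0° Ω.
Step 5 — Source phasor: V = 8.57∠142.1° V = -6.762 + j5.264 V.
Step 6 — Ohm's law: I = V / Z_total = (-6.762 + j5.264) / (0 + j71.06) = 0.07409 + j0.09517 A.
Step 7 — Convert to polar: |I| = 0.1206 A, ∠I = 52.1°.

I = 0.1206∠52.1° A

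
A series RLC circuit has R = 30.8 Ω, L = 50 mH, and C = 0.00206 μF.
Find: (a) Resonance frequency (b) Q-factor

Step 1 — Resonance condition Im(Z)=0 gives ω₀ = 1/√(LC).
Step 2 — ω₀ = 1/√(0.05·2.06e-09) = 9.853e+04 rad/s.
Step 3 — f₀ = ω₀/(2π) = 1.568e+04 Hz.
Step 4 — Series Q: Q = ω₀L/R = 9.853e+04·0.05/30.8 = 160.

(a) f₀ = 1.568e+04 Hz  (b) Q = 160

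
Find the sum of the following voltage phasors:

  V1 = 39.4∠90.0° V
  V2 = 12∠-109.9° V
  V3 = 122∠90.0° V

Step 1 — Convert each phasor to rectangular form:
  V1 = 39.4·(cos(90.0°) + j·sin(90.0°)) = 0 + j39.4 V
  V2 = 12·(cos(-109.9°) + j·sin(-109.9°)) = -4.085 - j11.28 V
  V3 = 122·(cos(90.0°) + j·sin(90.0°)) = 0 + j122 V
Step 2 — Sum components: V_total = -4.085 + j150.1 V.
Step 3 — Convert to polar: |V_total| = 150.2 V, ∠V_total = 91.6°.

V_total = 150.2∠91.6° V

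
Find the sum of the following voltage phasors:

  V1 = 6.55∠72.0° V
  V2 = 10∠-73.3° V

Step 1 — Convert each phasor to rectangular form:
  V1 = 6.55·(cos(72.0°) + j·sin(72.0°)) = 2.024 + j6.229 V
  V2 = 10·(cos(-73.3°) + j·sin(-73.3°)) = 2.874 - j9.578 V
Step 2 — Sum components: V_total = 4.898 - j3.349 V.
Step 3 — Convert to polar: |V_total| = 5.933 V, ∠V_total = -34.4°.

V_total = 5.933∠-34.4° V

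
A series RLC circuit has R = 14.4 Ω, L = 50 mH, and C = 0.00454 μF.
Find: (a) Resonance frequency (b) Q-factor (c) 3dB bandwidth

Step 1 — Resonance: ω₀ = 1/√(LC) = 1/√(0.05·4.54e-09) = 6.637e+04 rad/s.
Step 2 — f₀ = ω₀/(2π) = 1.056e+04 Hz.
Step 3 — Series Q: Q = ω₀L/R = 6.637e+04·0.05/14.4 = 230.5.
Step 4 — Bandwidth: Δω = ω₀/Q = 288 rad/s; BW = Δω/(2π) = 45.84 Hz.

(a) f₀ = 1.056e+04 Hz  (b) Q = 230.5  (c) BW = 45.84 Hz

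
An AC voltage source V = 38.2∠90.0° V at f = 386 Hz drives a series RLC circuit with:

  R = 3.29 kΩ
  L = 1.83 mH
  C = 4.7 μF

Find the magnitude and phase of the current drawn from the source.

Step 1 — Angular frequency: ω = 2π·f = 2π·386 = 2425 rad/s.
Step 2 — Component impedances:
  R: Z = R = 3290 Ω
  L: Z = jωL = j·2425·0.00183 = 0 + j4.438 Ω
  C: Z = 1/(jωC) = -j/(ω·C) = 0 - j87.73 Ω
Step 3 — Series combination: Z_total = R + L + C = 3290 - j83.29 Ω = 3291∠-1.5° Ω.
Step 4 — Source phasor: V = 38.2∠90.0° V = 0 + j38.2 V.
Step 5 — Ohm's law: I = V / Z_total = (0 + j38.2) / (3290 - j83.29) = -0.0002938 + j0.0116 A.
Step 6 — Convert to polar: |I| = 0.01161 A, ∠I = 91.5°.

I = 0.01161∠91.5° A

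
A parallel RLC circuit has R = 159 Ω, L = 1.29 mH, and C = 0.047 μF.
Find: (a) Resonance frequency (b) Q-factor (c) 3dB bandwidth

Step 1 — Resonance: ω₀ = 1/√(LC) = 1/√(0.00129·4.7e-08) = 1.284e+05 rad/s.
Step 2 — f₀ = ω₀/(2π) = 2.044e+04 Hz.
Step 3 — Parallel Q: Q = R/(ω₀L) = 159/(1.284e+05·0.00129) = 0.9597.
Step 4 — Bandwidth: Δω = ω₀/Q = 1.338e+05 rad/s; BW = Δω/(2π) = 2.13e+04 Hz.

(a) f₀ = 2.044e+04 Hz  (b) Q = 0.9597  (c) BW = 2.13e+04 Hz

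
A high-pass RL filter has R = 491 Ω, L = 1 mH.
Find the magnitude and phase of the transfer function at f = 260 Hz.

Step 1 — Angular frequency: ω = 2π·260 = 1634 rad/s.
Step 2 — Transfer function: H(jω) = jωL/(R + jωL).
Step 3 — Numerator jωL = j·1.634; denominator R + jωL = 491 + j1.634.
Step 4 — H = 1.107e-05 + j0.003327.
Step 5 — Magnitude: |H| = 0.003327 (-49.6 dB); phase: φ = 89.8°.

|H| = 0.003327 (-49.6 dB), φ = 89.8°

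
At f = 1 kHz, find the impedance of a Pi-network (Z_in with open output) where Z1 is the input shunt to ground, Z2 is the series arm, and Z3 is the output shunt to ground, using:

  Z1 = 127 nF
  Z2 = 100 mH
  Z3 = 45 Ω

Step 1 — Angular frequency: ω = 2π·f = 2π·1000 = 6283 rad/s.
Step 2 — Component impedances:
  Z1: Z = 1/(jωC) = -j/(ω·C) = 0 - j1253 Ω
  Z2: Z = jωL = j·6283·0.1 = 0 + j628.3 Ω
  Z3: Z = R = 45 Ω
Step 3 — With open output, the series arm Z2 and the output shunt Z3 appear in series to ground: Z2 + Z3 = 45 + j628.3 Ω.
Step 4 — Parallel with input shunt Z1: Z_in = Z1 || (Z2 + Z3) = 180.1 + j1247 Ω = 1260∠81.8° Ω.

Z = 180.1 + j1247 Ω = 1260∠81.8° Ω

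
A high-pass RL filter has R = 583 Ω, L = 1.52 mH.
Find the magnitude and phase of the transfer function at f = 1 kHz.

Step 1 — Angular frequency: ω = 2π·1000 = 6283 rad/s.
Step 2 — Transfer function: H(jω) = jωL/(R + jωL).
Step 3 — Numerator jωL = j·9.55; denominator R + jωL = 583 + j9.55.
Step 4 — H = 0.0002683 + j0.01638.
Step 5 — Magnitude: |H| = 0.01638 (-35.7 dB); phase: φ = 89.1°.

|H| = 0.01638 (-35.7 dB), φ = 89.1°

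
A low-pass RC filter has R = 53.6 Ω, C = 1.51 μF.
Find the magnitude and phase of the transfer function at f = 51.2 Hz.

Step 1 — Angular frequency: ω = 2π·51.2 = 321.7 rad/s.
Step 2 — Transfer function: H(jω) = 1/(1 + jωRC).
Step 3 — Denominator: 1 + jωRC = 1 + j·321.7·53.6·1.51e-06 = 1 + j0.02604.
Step 4 — H = 0.9993 - j0.02602.
Step 5 — Magnitude: |H| = 0.9997 (-0.0 dB); phase: φ = -1.5°.

|H| = 0.9997 (-0.0 dB), φ = -1.5°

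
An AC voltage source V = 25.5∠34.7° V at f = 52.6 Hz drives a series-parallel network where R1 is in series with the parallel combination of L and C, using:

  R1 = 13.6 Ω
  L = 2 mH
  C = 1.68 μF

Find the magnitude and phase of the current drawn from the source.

Step 1 — Angular frequency: ω = 2π·f = 2π·52.6 = 330.5 rad/s.
Step 2 — Component impedances:
  R1: Z = R = 13.6 Ω
  L: Z = jωL = j·330.5·0.002 = 0 + j0.661 Ω
  C: Z = 1/(jωC) = -j/(ω·C) = 0 - j1801 Ω
Step 3 — Parallel branch: L || C = 1/(1/L + 1/C) = 0 + j0.6612 Ω.
Step 4 — Series with R1: Z_total = R1 + (L || C) = 13.6 + j0.6612 Ω = 13.62∠2.8° Ω.
Step 5 — Source phasor: V = 25.5∠34.7° V = 20.96 + j14.52 V.
Step 6 — Ohm's law: I = V / Z_total = (20.96 + j14.52) / (13.6 + j0.6612) = 1.59 + j0.9901 A.
Step 7 — Convert to polar: |I| = 1.873 A, ∠I = 31.9°.

I = 1.873∠31.9° A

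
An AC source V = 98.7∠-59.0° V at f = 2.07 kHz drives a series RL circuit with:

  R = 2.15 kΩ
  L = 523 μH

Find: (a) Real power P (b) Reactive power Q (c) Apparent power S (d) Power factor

Step 1 — Angular frequency: ω = 2π·f = 2π·2070 = 1.301e+04 rad/s.
Step 2 — Component impedances:
  R: Z = R = 2150 Ω
  L: Z = jωL = j·1.301e+04·0.000523 = 0 + j6.802 Ω
Step 3 — Series combination: Z_total = R + L = 2150 + j6.802 Ω = 2150∠0.2° Ω.
Step 4 — Source phasor: V = 98.7∠-59.0° V = 50.83 - j84.6 V.
Step 5 — Current: I = V / Z = 0.02352 - j0.03942 A = 0.04591∠-59.2° A.
Step 6 — Complex power: S = V·I* = 4.531 + j0.01434 VA.
Step 7 — Real power: P = Re(S) = 4.531 W.
Step 8 — Reactive power: Q = Im(S) = 0.01434 VAR.
Step 9 — Apparent power: |S| = 4.531 VA.
Step 10 — Power factor: PF = P/|S| = 1 (lagging).

(a) P = 4.531 W  (b) Q = 0.01434 VAR  (c) S = 4.531 VA  (d) PF = 1 (lagging)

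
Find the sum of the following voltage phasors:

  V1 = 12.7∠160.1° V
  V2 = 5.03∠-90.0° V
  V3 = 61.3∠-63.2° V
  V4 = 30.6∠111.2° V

Step 1 — Convert each phasor to rectangular form:
  V1 = 12.7·(cos(160.1°) + j·sin(160.1°)) = -11.94 + j4.323 V
  V2 = 5.03·(cos(-90.0°) + j·sin(-90.0°)) = 0 - j5.03 V
  V3 = 61.3·(cos(-63.2°) + j·sin(-63.2°)) = 27.64 - j54.72 V
  V4 = 30.6·(cos(111.2°) + j·sin(111.2°)) = -11.07 + j28.53 V
Step 2 — Sum components: V_total = 4.631 - j26.89 V.
Step 3 — Convert to polar: |V_total| = 27.29 V, ∠V_total = -80.2°.

V_total = 27.29∠-80.2° V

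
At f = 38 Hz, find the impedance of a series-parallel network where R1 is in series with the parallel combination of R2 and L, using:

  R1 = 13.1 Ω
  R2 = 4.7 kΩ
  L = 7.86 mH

Step 1 — Angular frequency: ω = 2π·f = 2π·38 = 238.8 rad/s.
Step 2 — Component impedances:
  R1: Z = R = 13.1 Ω
  R2: Z = R = 4700 Ω
  L: Z = jωL = j·238.8·0.00786 = 0 + j1.877 Ω
Step 3 — Parallel branch: R2 || L = 1/(1/R2 + 1/L) = 0.0007493 + j1.877 Ω.
Step 4 — Series with R1: Z_total = R1 + (R2 || L) = 13.1 + j1.877 Ω = 13.23∠8.2° Ω.

Z = 13.1 + j1.877 Ω = 13.23∠8.2° Ω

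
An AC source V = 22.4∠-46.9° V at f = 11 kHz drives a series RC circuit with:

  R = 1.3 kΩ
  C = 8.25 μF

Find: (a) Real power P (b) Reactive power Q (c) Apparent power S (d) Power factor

Step 1 — Angular frequency: ω = 2π·f = 2π·1.1e+04 = 6.912e+04 rad/s.
Step 2 — Component impedances:
  R: Z = R = 1300 Ω
  C: Z = 1/(jωC) = -j/(ω·C) = 0 - j1.754 Ω
Step 3 — Series combination: Z_total = R + C = 1300 - j1.754 Ω = 1300∠-0.1° Ω.
Step 4 — Source phasor: V = 22.4∠-46.9° V = 15.31 - j16.36 V.
Step 5 — Current: I = V / Z = 0.01179 - j0.01257 A = 0.01723∠-46.8° A.
Step 6 — Complex power: S = V·I* = 0.386 - j0.0005207 VA.
Step 7 — Real power: P = Re(S) = 0.386 W.
Step 8 — Reactive power: Q = Im(S) = -0.0005207 VAR.
Step 9 — Apparent power: |S| = 0.386 VA.
Step 10 — Power factor: PF = P/|S| = 1 (leading).

(a) P = 0.386 W  (b) Q = -0.0005207 VAR  (c) S = 0.386 VA  (d) PF = 1 (leading)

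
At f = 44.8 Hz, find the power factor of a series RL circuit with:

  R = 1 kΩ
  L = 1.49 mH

Step 1 — Angular frequency: ω = 2π·f = 2π·44.8 = 281.5 rad/s.
Step 2 — Component impedances:
  R: Z = R = 1000 Ω
  L: Z = jωL = j·281.5·0.00149 = 0 + j0.4194 Ω
Step 3 — Series combination: Z_total = R + L = 1000 + j0.4194 Ω = 1000∠0.0° Ω.
Step 4 — Power factor: PF = cos(φ) = Re(Z)/|Z| = 1000/1000 = 1.
Step 5 — Type: Im(Z) = 0.4194 ⇒ lagging (phase φ = 0.0°).

PF = 1 (lagging, φ = 0.0°)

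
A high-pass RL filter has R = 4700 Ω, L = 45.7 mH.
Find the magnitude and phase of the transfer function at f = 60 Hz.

Step 1 — Angular frequency: ω = 2π·60 = 377 rad/s.
Step 2 — Transfer function: H(jω) = jωL/(R + jωL).
Step 3 — Numerator jωL = j·17.23; denominator R + jωL = 4700 + j17.23.
Step 4 — H = 1.344e-05 + j0.003666.
Step 5 — Magnitude: |H| = 0.003666 (-48.7 dB); phase: φ = 89.8°.

|H| = 0.003666 (-48.7 dB), φ = 89.8°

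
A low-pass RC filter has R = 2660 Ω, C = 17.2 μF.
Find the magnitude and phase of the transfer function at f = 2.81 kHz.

Step 1 — Angular frequency: ω = 2π·2810 = 1.766e+04 rad/s.
Step 2 — Transfer function: H(jω) = 1/(1 + jωRC).
Step 3 — Denominator: 1 + jωRC = 1 + j·1.766e+04·2660·1.72e-05 = 1 + j807.8.
Step 4 — H = 1.533e-06 - j0.001238.
Step 5 — Magnitude: |H| = 0.001238 (-58.1 dB); phase: φ = -89.9°.

|H| = 0.001238 (-58.1 dB), φ = -89.9°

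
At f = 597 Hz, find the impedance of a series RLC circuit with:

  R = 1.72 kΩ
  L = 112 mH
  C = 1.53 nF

Step 1 — Angular frequency: ω = 2π·f = 2π·597 = 3751 rad/s.
Step 2 — Component impedances:
  R: Z = R = 1720 Ω
  L: Z = jωL = j·3751·0.112 = 0 + j420.1 Ω
  C: Z = 1/(jωC) = -j/(ω·C) = 0 - j1.742e+05 Ω
Step 3 — Series combination: Z_total = R + L + C = 1720 - j1.738e+05 Ω = 1.738e+05∠-89.4° Ω.

Z = 1720 - j1.738e+05 Ω = 1.738e+05∠-89.4° Ω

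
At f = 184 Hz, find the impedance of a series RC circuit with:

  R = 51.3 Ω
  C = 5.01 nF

Step 1 — Angular frequency: ω = 2π·f = 2π·184 = 1156 rad/s.
Step 2 — Component impedances:
  R: Z = R = 51.3 Ω
  C: Z = 1/(jωC) = -j/(ω·C) = 0 - j1.726e+05 Ω
Step 3 — Series combination: Z_total = R + C = 51.3 - j1.726e+05 Ω = 1.726e+05∠-90.0° Ω.

Z = 51.3 - j1.726e+05 Ω = 1.726e+05∠-90.0° Ω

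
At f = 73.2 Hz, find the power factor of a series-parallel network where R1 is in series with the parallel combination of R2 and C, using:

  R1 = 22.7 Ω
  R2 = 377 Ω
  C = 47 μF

Step 1 — Angular frequency: ω = 2π·f = 2π·73.2 = 459.9 rad/s.
Step 2 — Component impedances:
  R1: Z = R = 22.7 Ω
  R2: Z = R = 377 Ω
  C: Z = 1/(jωC) = -j/(ω·C) = 0 - j46.26 Ω
Step 3 — Parallel branch: R2 || C = 1/(1/R2 + 1/C) = 5.592 - j45.57 Ω.
Step 4 — Series with R1: Z_total = R1 + (R2 || C) = 28.29 - j45.57 Ω = 53.64∠-58.2° Ω.
Step 5 — Power factor: PF = cos(φ) = Re(Z)/|Z| = 28.29/53.64 = 0.5274.
Step 6 — Type: Im(Z) = -45.57 ⇒ leading (phase φ = -58.2°).

PF = 0.5274 (leading, φ = -58.2°)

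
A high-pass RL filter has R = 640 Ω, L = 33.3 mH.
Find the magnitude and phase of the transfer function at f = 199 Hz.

Step 1 — Angular frequency: ω = 2π·199 = 1250 rad/s.
Step 2 — Transfer function: H(jω) = jωL/(R + jωL).
Step 3 — Numerator jωL = j·41.64; denominator R + jωL = 640 + j41.64.
Step 4 — H = 0.004215 + j0.06478.
Step 5 — Magnitude: |H| = 0.06492 (-23.8 dB); phase: φ = 86.3°.

|H| = 0.06492 (-23.8 dB), φ = 86.3°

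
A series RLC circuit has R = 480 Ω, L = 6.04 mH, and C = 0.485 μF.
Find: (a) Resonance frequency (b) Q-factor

Step 1 — Resonance condition Im(Z)=0 gives ω₀ = 1/√(LC).
Step 2 — ω₀ = 1/√(0.00604·4.85e-07) = 1.848e+04 rad/s.
Step 3 — f₀ = ω₀/(2π) = 2941 Hz.
Step 4 — Series Q: Q = ω₀L/R = 1.848e+04·0.00604/480 = 0.2325.

(a) f₀ = 2941 Hz  (b) Q = 0.2325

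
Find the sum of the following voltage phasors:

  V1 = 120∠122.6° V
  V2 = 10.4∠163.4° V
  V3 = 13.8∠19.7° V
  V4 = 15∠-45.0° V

Step 1 — Convert each phasor to rectangular form:
  V1 = 120·(cos(122.6°) + j·sin(122.6°)) = -64.65 + j101.1 V
  V2 = 10.4·(cos(163.4°) + j·sin(163.4°)) = -9.967 + j2.971 V
  V3 = 13.8·(cos(19.7°) + j·sin(19.7°)) = 12.99 + j4.652 V
  V4 = 15·(cos(-45.0°) + j·sin(-45.0°)) = 10.61 - j10.61 V
Step 2 — Sum components: V_total = -51.02 + j98.11 V.
Step 3 — Convert to polar: |V_total| = 110.6 V, ∠V_total = 117.5°.

V_total = 110.6∠117.5° V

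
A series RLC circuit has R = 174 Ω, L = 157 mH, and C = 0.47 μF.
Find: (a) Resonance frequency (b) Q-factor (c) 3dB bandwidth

Step 1 — Resonance: ω₀ = 1/√(LC) = 1/√(0.157·4.7e-07) = 3681 rad/s.
Step 2 — f₀ = ω₀/(2π) = 585.9 Hz.
Step 3 — Series Q: Q = ω₀L/R = 3681·0.157/174 = 3.322.
Step 4 — Bandwidth: Δω = ω₀/Q = 1108 rad/s; BW = Δω/(2π) = 176.4 Hz.

(a) f₀ = 585.9 Hz  (b) Q = 3.322  (c) BW = 176.4 Hz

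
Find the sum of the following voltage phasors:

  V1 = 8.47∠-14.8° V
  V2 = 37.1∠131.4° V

Step 1 — Convert each phasor to rectangular form:
  V1 = 8.47·(cos(-14.8°) + j·sin(-14.8°)) = 8.189 - j2.164 V
  V2 = 37.1·(cos(131.4°) + j·sin(131.4°)) = -24.53 + j27.83 V
Step 2 — Sum components: V_total = -16.35 + j25.67 V.
Step 3 — Convert to polar: |V_total| = 30.43 V, ∠V_total = 122.5°.

V_total = 30.43∠122.5° V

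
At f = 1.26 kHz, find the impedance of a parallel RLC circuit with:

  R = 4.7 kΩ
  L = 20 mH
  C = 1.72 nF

Step 1 — Angular frequency: ω = 2π·f = 2π·1260 = 7917 rad/s.
Step 2 — Component impedances:
  R: Z = R = 4700 Ω
  L: Z = jωL = j·7917·0.02 = 0 + j158.3 Ω
  C: Z = 1/(jωC) = -j/(ω·C) = 0 - j7.344e+04 Ω
Step 3 — Parallel combination: 1/Z_total = 1/R + 1/L + 1/C; Z_total = 5.351 + j158.5 Ω = 158.6∠88.1° Ω.

Z = 5.351 + j158.5 Ω = 158.6∠88.1° Ω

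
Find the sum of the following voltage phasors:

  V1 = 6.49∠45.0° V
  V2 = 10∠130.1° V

Step 1 — Convert each phasor to rectangular form:
  V1 = 6.49·(cos(45.0°) + j·sin(45.0°)) = 4.589 + j4.589 V
  V2 = 10·(cos(130.1°) + j·sin(130.1°)) = -6.441 + j7.649 V
Step 2 — Sum components: V_total = -1.852 + j12.24 V.
Step 3 — Convert to polar: |V_total| = 12.38 V, ∠V_total = 98.6°.

V_total = 12.38∠98.6° V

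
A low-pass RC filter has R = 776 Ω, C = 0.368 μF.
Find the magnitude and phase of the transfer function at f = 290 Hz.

Step 1 — Angular frequency: ω = 2π·290 = 1822 rad/s.
Step 2 — Transfer function: H(jω) = 1/(1 + jωRC).
Step 3 — Denominator: 1 + jωRC = 1 + j·1822·776·3.68e-07 = 1 + j0.5203.
Step 4 — H = 0.7869 - j0.4095.
Step 5 — Magnitude: |H| = 0.8871 (-1.0 dB); phase: φ = -27.5°.

|H| = 0.8871 (-1.0 dB), φ = -27.5°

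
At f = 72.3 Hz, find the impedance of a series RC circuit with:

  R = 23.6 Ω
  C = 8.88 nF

Step 1 — Angular frequency: ω = 2π·f = 2π·72.3 = 454.3 rad/s.
Step 2 — Component impedances:
  R: Z = R = 23.6 Ω
  C: Z = 1/(jωC) = -j/(ω·C) = 0 - j2.479e+05 Ω
Step 3 — Series combination: Z_total = R + C = 23.6 - j2.479e+05 Ω = 2.479e+05∠-90.0° Ω.

Z = 23.6 - j2.479e+05 Ω = 2.479e+05∠-90.0° Ω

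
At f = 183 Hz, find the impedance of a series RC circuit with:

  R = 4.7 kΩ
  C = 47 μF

Step 1 — Angular frequency: ω = 2π·f = 2π·183 = 1150 rad/s.
Step 2 — Component impedances:
  R: Z = R = 4700 Ω
  C: Z = 1/(jωC) = -j/(ω·C) = 0 - j18.5 Ω
Step 3 — Series combination: Z_total = R + C = 4700 - j18.5 Ω = 4700∠-0.2° Ω.

Z = 4700 - j18.5 Ω = 4700∠-0.2° Ω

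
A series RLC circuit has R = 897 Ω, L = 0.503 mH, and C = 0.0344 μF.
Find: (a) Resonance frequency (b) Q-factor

Step 1 — Resonance condition Im(Z)=0 gives ω₀ = 1/√(LC).
Step 2 — ω₀ = 1/√(0.000503·3.44e-08) = 2.404e+05 rad/s.
Step 3 — f₀ = ω₀/(2π) = 3.826e+04 Hz.
Step 4 — Series Q: Q = ω₀L/R = 2.404e+05·0.000503/897 = 0.1348.

(a) f₀ = 3.826e+04 Hz  (b) Q = 0.1348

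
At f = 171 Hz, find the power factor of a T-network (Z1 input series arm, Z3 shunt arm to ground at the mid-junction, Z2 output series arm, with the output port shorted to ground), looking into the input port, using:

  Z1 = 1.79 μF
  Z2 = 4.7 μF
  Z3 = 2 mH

Step 1 — Angular frequency: ω = 2π·f = 2π·171 = 1074 rad/s.
Step 2 — Component impedances:
  Z1: Z = 1/(jωC) = -j/(ω·C) = 0 - j520 Ω
  Z2: Z = 1/(jωC) = -j/(ω·C) = 0 - j198 Ω
  Z3: Z = jωL = j·1074·0.002 = 0 + j2.149 Ω
Step 3 — With the output port shorted to ground, the output series arm Z2 runs from the junction to ground; the shunt arm Z3 also runs from the junction to ground. They appear in parallel: Z3 || Z2 = 0 + j2.172 Ω.
Step 4 — Series with input arm Z1: Z_in = Z1 + (Z3 || Z2) = 0 - j517.8 Ω = 517.8∠-90.0° Ω.
Step 5 — Power factor: PF = cos(φ) = Re(Z)/|Z| = 0/517.8 = 0.
Step 6 — Type: Im(Z) = -517.8 ⇒ leading (phase φ = -90.0°).

PF = 0 (leading, φ = -90.0°)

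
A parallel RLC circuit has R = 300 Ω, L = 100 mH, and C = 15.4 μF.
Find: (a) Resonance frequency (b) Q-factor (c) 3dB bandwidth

Step 1 — Resonance: ω₀ = 1/√(LC) = 1/√(0.1·1.54e-05) = 805.8 rad/s.
Step 2 — f₀ = ω₀/(2π) = 128.3 Hz.
Step 3 — Parallel Q: Q = R/(ω₀L) = 300/(805.8·0.1) = 3.723.
Step 4 — Bandwidth: Δω = ω₀/Q = 216.5 rad/s; BW = Δω/(2π) = 34.45 Hz.

(a) f₀ = 128.3 Hz  (b) Q = 3.723  (c) BW = 34.45 Hz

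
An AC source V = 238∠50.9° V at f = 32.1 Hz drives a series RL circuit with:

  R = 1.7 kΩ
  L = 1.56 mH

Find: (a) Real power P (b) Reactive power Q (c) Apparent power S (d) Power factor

Step 1 — Angular frequency: ω = 2π·f = 2π·32.1 = 201.7 rad/s.
Step 2 — Component impedances:
  R: Z = R = 1700 Ω
  L: Z = jωL = j·201.7·0.00156 = 0 + j0.3146 Ω
Step 3 — Series combination: Z_total = R + L = 1700 + j0.3146 Ω = 1700∠0.0° Ω.
Step 4 — Source phasor: V = 238∠50.9° V = 150.1 + j184.7 V.
Step 5 — Current: I = V / Z = 0.08831 + j0.1086 A = 0.14∠50.9° A.
Step 6 — Complex power: S = V·I* = 33.32 + j0.006167 VA.
Step 7 — Real power: P = Re(S) = 33.32 W.
Step 8 — Reactive power: Q = Im(S) = 0.006167 VAR.
Step 9 — Apparent power: |S| = 33.32 VA.
Step 10 — Power factor: PF = P/|S| = 1 (lagging).

(a) P = 33.32 W  (b) Q = 0.006167 VAR  (c) S = 33.32 VA  (d) PF = 1 (lagging)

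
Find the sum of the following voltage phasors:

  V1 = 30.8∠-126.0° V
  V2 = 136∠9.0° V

Step 1 — Convert each phasor to rectangular form:
  V1 = 30.8·(cos(-126.0°) + j·sin(-126.0°)) = -18.1 - j24.92 V
  V2 = 136·(cos(9.0°) + j·sin(9.0°)) = 134.3 + j21.28 V
Step 2 — Sum components: V_total = 116.2 - j3.643 V.
Step 3 — Convert to polar: |V_total| = 116.3 V, ∠V_total = -1.8°.

V_total = 116.3∠-1.8° V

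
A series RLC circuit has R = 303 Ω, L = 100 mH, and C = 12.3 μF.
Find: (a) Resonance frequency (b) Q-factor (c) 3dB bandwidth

Step 1 — Resonance condition Im(Z)=0 gives ω₀ = 1/√(LC).
Step 2 — ω₀ = 1/√(0.1·1.23e-05) = 901.7 rad/s.
Step 3 — f₀ = ω₀/(2π) = 143.5 Hz.
Step 4 — Series Q: Q = ω₀L/R = 901.7·0.1/303 = 0.2976.
Step 5 — 3dB bandwidth: Δω = ω₀/Q = 3030 rad/s; BW = Δω/(2π) = 482.2 Hz.

(a) f₀ = 143.5 Hz  (b) Q = 0.2976  (c) BW = 482.2 Hz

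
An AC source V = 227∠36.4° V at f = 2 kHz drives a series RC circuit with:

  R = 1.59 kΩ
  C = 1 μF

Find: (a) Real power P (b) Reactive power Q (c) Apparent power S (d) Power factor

Step 1 — Angular frequency: ω = 2π·f = 2π·2000 = 1.257e+04 rad/s.
Step 2 — Component impedances:
  R: Z = R = 1590 Ω
  C: Z = 1/(jωC) = -j/(ω·C) = 0 - j79.58 Ω
Step 3 — Series combination: Z_total = R + C = 1590 - j79.58 Ω = 1592∠-2.9° Ω.
Step 4 — Source phasor: V = 227∠36.4° V = 182.7 + j134.7 V.
Step 5 — Current: I = V / Z = 0.1104 + j0.09025 A = 0.1426∠39.3° A.
Step 6 — Complex power: S = V·I* = 32.33 - j1.618 VA.
Step 7 — Real power: P = Re(S) = 32.33 W.
Step 8 — Reactive power: Q = Im(S) = -1.618 VAR.
Step 9 — Apparent power: |S| = 32.37 VA.
Step 10 — Power factor: PF = P/|S| = 0.9987 (leading).

(a) P = 32.33 W  (b) Q = -1.618 VAR  (c) S = 32.37 VA  (d) PF = 0.9987 (leading)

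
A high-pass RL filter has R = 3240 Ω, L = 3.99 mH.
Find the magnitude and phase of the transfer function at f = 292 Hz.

Step 1 — Angular frequency: ω = 2π·292 = 1835 rad/s.
Step 2 — Transfer function: H(jω) = jωL/(R + jωL).
Step 3 — Numerator jωL = j·7.32; denominator R + jωL = 3240 + j7.32.
Step 4 — H = 5.105e-06 + j0.002259.
Step 5 — Magnitude: |H| = 0.002259 (-52.9 dB); phase: φ = 89.9°.

|H| = 0.002259 (-52.9 dB), φ = 89.9°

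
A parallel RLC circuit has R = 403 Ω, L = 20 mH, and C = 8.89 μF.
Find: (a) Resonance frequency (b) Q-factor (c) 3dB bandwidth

Step 1 — Resonance: ω₀ = 1/√(LC) = 1/√(0.02·8.89e-06) = 2372 rad/s.
Step 2 — f₀ = ω₀/(2π) = 377.4 Hz.
Step 3 — Parallel Q: Q = R/(ω₀L) = 403/(2372·0.02) = 8.497.
Step 4 — Bandwidth: Δω = ω₀/Q = 279.1 rad/s; BW = Δω/(2π) = 44.42 Hz.

(a) f₀ = 377.4 Hz  (b) Q = 8.497  (c) BW = 44.42 Hz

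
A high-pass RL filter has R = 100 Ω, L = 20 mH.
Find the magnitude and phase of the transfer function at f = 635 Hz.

Step 1 — Angular frequency: ω = 2π·635 = 3990 rad/s.
Step 2 — Transfer function: H(jω) = jωL/(R + jωL).
Step 3 — Numerator jωL = j·79.8; denominator R + jωL = 100 + j79.8.
Step 4 — H = 0.389 + j0.4875.
Step 5 — Magnitude: |H| = 0.6237 (-4.1 dB); phase: φ = 51.4°.

|H| = 0.6237 (-4.1 dB), φ = 51.4°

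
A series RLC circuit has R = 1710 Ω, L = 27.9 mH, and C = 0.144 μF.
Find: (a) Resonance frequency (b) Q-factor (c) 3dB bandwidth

Step 1 — Resonance: ω₀ = 1/√(LC) = 1/√(0.0279·1.44e-07) = 1.578e+04 rad/s.
Step 2 — f₀ = ω₀/(2π) = 2511 Hz.
Step 3 — Series Q: Q = ω₀L/R = 1.578e+04·0.0279/1710 = 0.2574.
Step 4 — Bandwidth: Δω = ω₀/Q = 6.129e+04 rad/s; BW = Δω/(2π) = 9755 Hz.

(a) f₀ = 2511 Hz  (b) Q = 0.2574  (c) BW = 9755 Hz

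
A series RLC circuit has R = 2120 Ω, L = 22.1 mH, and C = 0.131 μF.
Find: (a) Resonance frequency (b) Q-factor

Step 1 — Resonance condition Im(Z)=0 gives ω₀ = 1/√(LC).
Step 2 — ω₀ = 1/√(0.0221·1.31e-07) = 1.859e+04 rad/s.
Step 3 — f₀ = ω₀/(2π) = 2958 Hz.
Step 4 — Series Q: Q = ω₀L/R = 1.859e+04·0.0221/2120 = 0.1937.

(a) f₀ = 2958 Hz  (b) Q = 0.1937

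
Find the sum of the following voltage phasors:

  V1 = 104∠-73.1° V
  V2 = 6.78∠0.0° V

Step 1 — Convert each phasor to rectangular form:
  V1 = 104·(cos(-73.1°) + j·sin(-73.1°)) = 30.23 - j99.51 V
  V2 = 6.78·(cos(0.0°) + j·sin(0.0°)) = 6.78 V
Step 2 — Sum components: V_total = 37.01 - j99.51 V.
Step 3 — Convert to polar: |V_total| = 106.2 V, ∠V_total = -69.6°.

V_total = 106.2∠-69.6° V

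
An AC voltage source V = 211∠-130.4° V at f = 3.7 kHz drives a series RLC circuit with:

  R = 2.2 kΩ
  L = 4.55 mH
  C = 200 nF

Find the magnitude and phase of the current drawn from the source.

Step 1 — Angular frequency: ω = 2π·f = 2π·3700 = 2.325e+04 rad/s.
Step 2 — Component impedances:
  R: Z = R = 2200 Ω
  L: Z = jωL = j·2.325e+04·0.00455 = 0 + j105.8 Ω
  C: Z = 1/(jωC) = -j/(ω·C) = 0 - j215.1 Ω
Step 3 — Series combination: Z_total = R + L + C = 2200 - j109.3 Ω = 2203∠-2.8° Ω.
Step 4 — Source phasor: V = 211∠-130.4° V = -136.8 - j160.7 V.
Step 5 — Ohm's law: I = V / Z_total = (-136.8 - j160.7) / (2200 - j109.3) = -0.05839 - j0.07594 A.
Step 6 — Convert to polar: |I| = 0.09579 A, ∠I = -127.6°.

I = 0.09579∠-127.6° A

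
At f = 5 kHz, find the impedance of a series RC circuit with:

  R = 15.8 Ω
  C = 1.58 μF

Step 1 — Angular frequency: ω = 2π·f = 2π·5000 = 3.142e+04 rad/s.
Step 2 — Component impedances:
  R: Z = R = 15.8 Ω
  C: Z = 1/(jωC) = -j/(ω·C) = 0 - j20.15 Ω
Step 3 — Series combination: Z_total = R + C = 15.8 - j20.15 Ω = 25.6∠-51.9° Ω.

Z = 15.8 - j20.15 Ω = 25.6∠-51.9° Ω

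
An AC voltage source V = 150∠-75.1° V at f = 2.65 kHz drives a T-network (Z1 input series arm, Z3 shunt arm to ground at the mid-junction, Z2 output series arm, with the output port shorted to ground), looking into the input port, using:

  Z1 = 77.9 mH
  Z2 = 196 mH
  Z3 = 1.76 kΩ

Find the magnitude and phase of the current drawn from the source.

Step 1 — Angular frequency: ω = 2π·f = 2π·2650 = 1.665e+04 rad/s.
Step 2 — Component impedances:
  Z1: Z = jωL = j·1.665e+04·0.0779 = 0 + j1297 Ω
  Z2: Z = jωL = j·1.665e+04·0.196 = 0 + j3263 Ω
  Z3: Z = R = 1760 Ω
Step 3 — With the output port shorted to ground, the output series arm Z2 runs from the junction to ground; the shunt arm Z3 also runs from the junction to ground. They appear in parallel: Z3 || Z2 = 1363 + j735.3 Ω.
Step 4 — Series with input arm Z1: Z_in = Z1 + (Z3 || Z2) = 1363 + j2032 Ω = 2447∠56.1° Ω.
Step 5 — Source phasor: V = 150∠-75.1° V = 38.57 - j145 V.
Step 6 — Ohm's law: I = V / Z_total = (38.57 - j145) / (1363 + j2032) = -0.04041 - j0.04609 A.
Step 7 — Convert to polar: |I| = 0.06129 A, ∠I = -131.2°.

I = 0.06129∠-131.2° A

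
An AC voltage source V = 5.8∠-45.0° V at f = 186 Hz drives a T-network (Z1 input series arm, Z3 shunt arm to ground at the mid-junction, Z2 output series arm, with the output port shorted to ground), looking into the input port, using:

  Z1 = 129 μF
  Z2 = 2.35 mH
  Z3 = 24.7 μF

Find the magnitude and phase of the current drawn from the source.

Step 1 — Angular frequency: ω = 2π·f = 2π·186 = 1169 rad/s.
Step 2 — Component impedances:
  Z1: Z = 1/(jωC) = -j/(ω·C) = 0 - j6.633 Ω
  Z2: Z = jωL = j·1169·0.00235 = 0 + j2.746 Ω
  Z3: Z = 1/(jωC) = -j/(ω·C) = 0 - j34.64 Ω
Step 3 — With the output port shorted to ground, the output series arm Z2 runs from the junction to ground; the shunt arm Z3 also runs from the junction to ground. They appear in parallel: Z3 || Z2 = 0 + j2.983 Ω.
Step 4 — Series with input arm Z1: Z_in = Z1 + (Z3 || Z2) = 0 - j3.65 Ω = 3.65∠-90.0° Ω.
Step 5 — Source phasor: V = 5.8∠-45.0° V = 4.101 - j4.101 V.
Step 6 — Ohm's law: I = V / Z_total = (4.101 - j4.101) / (0 - j3.65) = 1.124 + j1.124 A.
Step 7 — Convert to polar: |I| = 1.589 A, ∠I = 45.0°.

I = 1.589∠45.0° A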